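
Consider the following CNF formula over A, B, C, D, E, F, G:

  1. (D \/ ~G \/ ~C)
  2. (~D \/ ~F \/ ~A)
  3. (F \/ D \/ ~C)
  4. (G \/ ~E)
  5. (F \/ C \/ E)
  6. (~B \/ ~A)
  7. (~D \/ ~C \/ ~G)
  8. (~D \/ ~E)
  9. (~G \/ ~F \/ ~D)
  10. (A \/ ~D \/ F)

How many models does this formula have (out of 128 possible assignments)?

20

Split on D, then F.
  D=1, F=1: remaining (A,B,C,E,G) ∈ {(0,0,0,0,0); (0,0,1,0,0); (0,1,0,0,0); (0,1,1,0,0)} — 4.
  D=1, F=0: remaining (A,B,C,E,G) ∈ {(1,0,1,0,0)} — 1.
  D=0, F=1: 12 of the 32 assignments to (A,B,C,E,G) work.
  D=0, F=0: remaining (A,B,C,E,G) ∈ {(0,0,0,1,1); (0,1,0,1,1); (1,0,0,1,1)} — 3.
Total: 4 + 1 + 12 + 3 = 20.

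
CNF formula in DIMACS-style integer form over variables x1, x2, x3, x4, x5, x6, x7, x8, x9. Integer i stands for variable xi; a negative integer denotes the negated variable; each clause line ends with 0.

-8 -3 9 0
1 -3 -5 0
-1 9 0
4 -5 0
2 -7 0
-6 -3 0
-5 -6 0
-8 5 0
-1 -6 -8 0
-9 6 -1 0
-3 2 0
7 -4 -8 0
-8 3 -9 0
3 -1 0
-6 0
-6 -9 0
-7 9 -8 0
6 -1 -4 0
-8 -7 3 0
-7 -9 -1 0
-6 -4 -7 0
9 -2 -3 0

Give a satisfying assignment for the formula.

x1=False, x2=True, x3=False, x4=True, x5=False, x6=False, x7=False, x8=False, x9=True

Check each clause:
  1. {¬x8, ¬x3, x9} — ¬x8 is true.
  2. {¬x3, ¬x5, x1} — ¬x5 is true.
  3. {x9, ¬x1} — x9 is true.
  4. {¬x5, x4} — ¬x5 is true.
  5. {¬x7, x2} — ¬x7 is true.
  6. {¬x6, ¬x3} — ¬x6 is true.
  7. {¬x5, ¬x6} — ¬x6 is true.
  8. {x5, ¬x8} — ¬x8 is true.
  9. {¬x6, ¬x8, ¬x1} — ¬x8 is true.
  10. {x6, ¬x9, ¬x1} — ¬x1 is true.
  11. {x2, ¬x3} — x2 is true.
  12. {x7, ¬x4, ¬x8} — ¬x8 is true.
  13. {x3, ¬x8, ¬x9} — ¬x8 is true.
  14. {x3, ¬x1} — ¬x1 is true.
  15. {¬x6} — ¬x6 is true.
  16. {¬x9, ¬x6} — ¬x6 is true.
  17. {x9, ¬x7, ¬x8} — ¬x8 is true.
  18. {x6, ¬x4, ¬x1} — ¬x1 is true.
  19. {¬x7, ¬x8, x3} — ¬x8 is true.
  20. {¬x1, ¬x7, ¬x9} — ¬x7 is true.
  21. {¬x6, ¬x7, ¬x4} — ¬x7 is true.
  22. {¬x2, x9, ¬x3} — x9 is true.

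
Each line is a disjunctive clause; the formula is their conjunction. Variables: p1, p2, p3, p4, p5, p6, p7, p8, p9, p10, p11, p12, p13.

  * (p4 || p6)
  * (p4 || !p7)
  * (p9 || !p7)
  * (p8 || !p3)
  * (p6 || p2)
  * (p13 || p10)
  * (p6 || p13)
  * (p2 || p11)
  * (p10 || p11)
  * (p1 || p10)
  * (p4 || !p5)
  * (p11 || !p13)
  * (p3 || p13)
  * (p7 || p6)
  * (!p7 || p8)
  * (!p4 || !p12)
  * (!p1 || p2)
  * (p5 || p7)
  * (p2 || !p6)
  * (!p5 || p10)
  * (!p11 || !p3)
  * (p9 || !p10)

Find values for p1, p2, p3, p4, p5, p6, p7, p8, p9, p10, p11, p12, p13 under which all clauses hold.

p2 occurs only positively in the remaining clauses — set p2 = True.
p8 occurs only positively in the remaining clauses — set p8 = True.
Try p1 = True.
Try p3 = True.
  then p11 is forced to False.
  then p10 is forced to True.
  then p13 is forced to False.
  then p6 is forced to True.
  then p9 is forced to True.
Branch on p4: take p4 = True.
  then p12 is forced to False.
The remaining clauses are satisfied by p5 = False, p7 = True.
Check each clause:
  1. (p4 || p6) — p4 is true.
  2. (p4 || !p7) — p4 is true.
  3. (p9 || !p7) — p9 is true.
  4. (!p3 || p8) — p8 is true.
  5. (p2 || p6) — p2 is true.
  6. (p13 || p10) — p10 is true.
  7. (p13 || p6) — p6 is true.
  8. (p2 || p11) — p2 is true.
  9. (p10 || p11) — p10 is true.
  10. (p1 || p10) — p1 is true.
  11. (!p5 || p4) — !p5 is true.
  12. (p11 || !p13) — !p13 is true.
  13. (p13 || p3) — p3 is true.
  14. (p6 || p7) — p6 is true.
  15. (!p7 || p8) — p8 is true.
  16. (!p12 || !p4) — !p12 is true.
  17. (!p1 || p2) — p2 is true.
  18. (p7 || p5) — p7 is true.
  19. (!p6 || p2) — p2 is true.
  20. (p10 || !p5) — p10 is true.
  21. (!p3 || !p11) — !p11 is true.
  22. (!p10 || p9) — p9 is true.

p1 = T  p2 = T  p3 = T  p4 = T  p5 = F  p6 = T  p7 = T  p8 = T  p9 = T  p10 = T  p11 = F  p12 = F  p13 = F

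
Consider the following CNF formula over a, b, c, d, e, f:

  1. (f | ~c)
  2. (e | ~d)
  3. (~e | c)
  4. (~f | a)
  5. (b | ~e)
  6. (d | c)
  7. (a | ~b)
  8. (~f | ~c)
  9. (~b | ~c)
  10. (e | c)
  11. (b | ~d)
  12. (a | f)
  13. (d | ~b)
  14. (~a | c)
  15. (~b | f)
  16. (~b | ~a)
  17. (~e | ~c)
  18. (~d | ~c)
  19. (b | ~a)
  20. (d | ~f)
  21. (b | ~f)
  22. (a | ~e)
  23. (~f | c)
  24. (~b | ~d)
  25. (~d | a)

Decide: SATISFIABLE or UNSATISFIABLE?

b = True:
  propagation gives a=True; an empty clause results — contradiction.
b = False:
  propagation gives e=False, d=False, c=True, f=True; an empty clause results — contradiction.
Every branch closes, so no satisfying assignment exists.

UNSATISFIABLE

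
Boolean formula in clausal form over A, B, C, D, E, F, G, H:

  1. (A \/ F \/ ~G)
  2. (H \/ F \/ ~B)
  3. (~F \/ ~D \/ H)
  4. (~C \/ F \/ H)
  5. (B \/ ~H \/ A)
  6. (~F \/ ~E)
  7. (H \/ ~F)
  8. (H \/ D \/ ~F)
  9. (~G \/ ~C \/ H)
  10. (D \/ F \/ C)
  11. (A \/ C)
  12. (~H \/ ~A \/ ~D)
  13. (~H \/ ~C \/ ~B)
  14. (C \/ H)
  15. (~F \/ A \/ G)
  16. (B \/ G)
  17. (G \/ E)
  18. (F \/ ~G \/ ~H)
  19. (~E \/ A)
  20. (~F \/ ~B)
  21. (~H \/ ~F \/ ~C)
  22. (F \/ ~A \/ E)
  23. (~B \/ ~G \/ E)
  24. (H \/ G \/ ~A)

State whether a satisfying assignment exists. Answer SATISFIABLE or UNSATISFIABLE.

SATISFIABLE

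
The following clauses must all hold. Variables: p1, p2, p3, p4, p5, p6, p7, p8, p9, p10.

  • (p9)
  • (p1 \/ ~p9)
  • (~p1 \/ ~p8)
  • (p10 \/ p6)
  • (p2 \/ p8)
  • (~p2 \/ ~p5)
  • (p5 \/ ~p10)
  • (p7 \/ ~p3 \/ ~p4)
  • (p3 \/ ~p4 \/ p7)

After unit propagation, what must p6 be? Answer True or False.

True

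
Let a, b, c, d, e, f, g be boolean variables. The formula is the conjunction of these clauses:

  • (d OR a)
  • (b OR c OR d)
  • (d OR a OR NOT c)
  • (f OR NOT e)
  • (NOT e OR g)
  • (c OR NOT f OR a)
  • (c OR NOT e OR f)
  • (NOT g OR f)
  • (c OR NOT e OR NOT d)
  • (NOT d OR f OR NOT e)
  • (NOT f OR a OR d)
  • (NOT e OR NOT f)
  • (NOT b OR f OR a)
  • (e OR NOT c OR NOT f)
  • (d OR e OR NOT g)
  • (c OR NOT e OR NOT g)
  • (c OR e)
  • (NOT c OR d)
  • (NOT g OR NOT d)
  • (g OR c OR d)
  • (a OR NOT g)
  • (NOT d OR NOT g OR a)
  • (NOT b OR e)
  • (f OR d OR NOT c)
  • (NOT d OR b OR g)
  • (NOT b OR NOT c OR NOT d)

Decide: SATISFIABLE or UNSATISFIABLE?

d = True:
  propagation gives g=False, e=False, c=True, f=False; an empty clause results — contradiction.
d = False:
  propagation gives a=True, c=False, b=True, e=True; an empty clause results — contradiction.
Every branch closes, so no satisfying assignment exists.

UNSATISFIABLE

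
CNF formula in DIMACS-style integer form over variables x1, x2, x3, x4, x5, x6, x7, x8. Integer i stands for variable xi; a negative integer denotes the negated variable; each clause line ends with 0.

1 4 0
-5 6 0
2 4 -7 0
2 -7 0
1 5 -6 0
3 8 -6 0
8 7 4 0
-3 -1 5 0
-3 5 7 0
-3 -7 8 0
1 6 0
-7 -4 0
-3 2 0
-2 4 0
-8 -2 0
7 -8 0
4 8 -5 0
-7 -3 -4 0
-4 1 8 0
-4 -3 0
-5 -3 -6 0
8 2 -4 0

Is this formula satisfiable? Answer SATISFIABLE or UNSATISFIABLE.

SATISFIABLE

Try x1 = True.
Try x2 = True.
  then x4 is forced to True.
  then x7 is forced to False.
  then x8 is forced to False.
  then x3 is forced to False.
  then x6 is forced to False.
  then x5 is forced to False.
So x1=1  x2=1  x3=0  x4=1  x5=0  x6=0  x7=0  x8=0 is a satisfying assignment.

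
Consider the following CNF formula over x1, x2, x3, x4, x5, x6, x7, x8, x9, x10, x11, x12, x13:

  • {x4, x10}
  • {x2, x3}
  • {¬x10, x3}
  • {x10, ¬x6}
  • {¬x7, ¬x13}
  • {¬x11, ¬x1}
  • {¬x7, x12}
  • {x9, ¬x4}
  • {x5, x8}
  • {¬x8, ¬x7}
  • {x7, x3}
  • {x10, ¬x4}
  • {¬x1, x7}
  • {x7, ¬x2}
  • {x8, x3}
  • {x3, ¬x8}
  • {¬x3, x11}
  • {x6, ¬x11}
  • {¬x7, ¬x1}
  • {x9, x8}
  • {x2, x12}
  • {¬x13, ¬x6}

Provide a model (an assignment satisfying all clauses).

x1=False, x2=False, x3=True, x4=False, x5=True, x6=True, x7=False, x8=False, x9=True, x10=True, x11=True, x12=True, x13=False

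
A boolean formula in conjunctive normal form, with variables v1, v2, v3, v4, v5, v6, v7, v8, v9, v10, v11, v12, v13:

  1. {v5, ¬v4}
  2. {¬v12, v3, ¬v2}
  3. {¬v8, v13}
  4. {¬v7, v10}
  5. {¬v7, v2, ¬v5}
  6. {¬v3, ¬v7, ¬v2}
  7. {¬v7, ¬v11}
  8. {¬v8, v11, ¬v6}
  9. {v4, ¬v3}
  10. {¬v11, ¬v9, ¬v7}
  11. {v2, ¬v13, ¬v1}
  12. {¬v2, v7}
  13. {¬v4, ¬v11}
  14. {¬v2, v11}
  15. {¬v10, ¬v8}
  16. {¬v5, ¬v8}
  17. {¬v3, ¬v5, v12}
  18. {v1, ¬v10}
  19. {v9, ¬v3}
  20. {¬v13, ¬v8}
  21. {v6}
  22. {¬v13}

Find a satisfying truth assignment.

v1=F  v2=F  v3=F  v4=F  v5=T  v6=T  v7=F  v8=F  v9=T  v10=F  v11=T  v12=F  v13=F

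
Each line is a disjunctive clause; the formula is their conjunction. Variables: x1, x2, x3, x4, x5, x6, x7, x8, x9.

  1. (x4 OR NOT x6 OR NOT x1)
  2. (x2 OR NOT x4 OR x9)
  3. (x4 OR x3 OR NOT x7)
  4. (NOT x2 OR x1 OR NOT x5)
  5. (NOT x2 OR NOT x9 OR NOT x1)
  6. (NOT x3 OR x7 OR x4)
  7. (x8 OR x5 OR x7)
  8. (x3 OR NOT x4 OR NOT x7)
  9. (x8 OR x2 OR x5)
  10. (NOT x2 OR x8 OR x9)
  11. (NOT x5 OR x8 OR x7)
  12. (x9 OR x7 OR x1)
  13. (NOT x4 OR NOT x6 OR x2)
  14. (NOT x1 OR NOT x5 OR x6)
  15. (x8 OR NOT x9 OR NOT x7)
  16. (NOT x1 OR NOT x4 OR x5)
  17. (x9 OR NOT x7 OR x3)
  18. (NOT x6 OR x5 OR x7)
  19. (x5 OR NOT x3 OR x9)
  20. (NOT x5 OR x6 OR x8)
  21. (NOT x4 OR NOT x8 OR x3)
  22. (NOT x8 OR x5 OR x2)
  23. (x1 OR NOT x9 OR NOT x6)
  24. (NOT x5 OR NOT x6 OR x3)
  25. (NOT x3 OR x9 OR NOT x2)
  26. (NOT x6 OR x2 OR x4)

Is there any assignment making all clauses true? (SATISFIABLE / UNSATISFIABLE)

Try x1 = False.
For the remaining variables, x2 = False, x3 = True, x4 = True, x5 = True, x6 = False, x7 = True, x8 = True, x9 = True works.
So x1 = F  x2 = F  x3 = T  x4 = T  x5 = T  x6 = F  x7 = T  x8 = T  x9 = T is a satisfying assignment.

SATISFIABLE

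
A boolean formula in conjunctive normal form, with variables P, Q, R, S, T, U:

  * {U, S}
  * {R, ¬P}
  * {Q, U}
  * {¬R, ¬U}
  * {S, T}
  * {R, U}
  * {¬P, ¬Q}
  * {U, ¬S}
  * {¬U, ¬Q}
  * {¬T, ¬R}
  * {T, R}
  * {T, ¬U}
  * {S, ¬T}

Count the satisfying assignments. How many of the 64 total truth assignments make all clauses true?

1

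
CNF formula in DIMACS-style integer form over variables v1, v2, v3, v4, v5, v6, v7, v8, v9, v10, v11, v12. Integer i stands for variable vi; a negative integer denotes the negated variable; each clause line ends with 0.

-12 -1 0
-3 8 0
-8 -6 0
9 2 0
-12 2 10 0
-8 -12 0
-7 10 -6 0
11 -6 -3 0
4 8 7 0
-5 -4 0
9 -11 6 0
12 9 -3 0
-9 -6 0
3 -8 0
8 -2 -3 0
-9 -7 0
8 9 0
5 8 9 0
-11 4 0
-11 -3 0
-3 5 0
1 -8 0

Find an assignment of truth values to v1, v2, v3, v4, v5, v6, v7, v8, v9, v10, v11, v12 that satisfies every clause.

v1=F  v2=T  v3=F  v4=T  v5=F  v6=F  v7=F  v8=F  v9=T  v10=T  v11=T  v12=F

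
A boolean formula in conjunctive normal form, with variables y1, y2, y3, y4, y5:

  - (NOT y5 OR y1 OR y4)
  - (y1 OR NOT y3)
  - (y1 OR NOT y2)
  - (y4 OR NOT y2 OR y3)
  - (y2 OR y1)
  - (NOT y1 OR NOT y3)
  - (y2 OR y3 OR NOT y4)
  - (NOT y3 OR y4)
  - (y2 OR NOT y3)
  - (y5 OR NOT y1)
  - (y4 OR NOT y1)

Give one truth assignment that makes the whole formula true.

y1=T, y2=T, y3=F, y4=T, y5=T

Check each clause:
  1. (y1 OR NOT y5 OR y4) — y1 is true.
  2. (y1 OR NOT y3) — y1 is true.
  3. (NOT y2 OR y1) — y1 is true.
  4. (y3 OR NOT y2 OR y4) — y4 is true.
  5. (y1 OR y2) — y1 is true.
  6. (NOT y1 OR NOT y3) — NOT y3 is true.
  7. (NOT y4 OR y3 OR y2) — y2 is true.
  8. (NOT y3 OR y4) — y4 is true.
  9. (NOT y3 OR y2) — y2 is true.
  10. (y5 OR NOT y1) — y5 is true.
  11. (y4 OR NOT y1) — y4 is true.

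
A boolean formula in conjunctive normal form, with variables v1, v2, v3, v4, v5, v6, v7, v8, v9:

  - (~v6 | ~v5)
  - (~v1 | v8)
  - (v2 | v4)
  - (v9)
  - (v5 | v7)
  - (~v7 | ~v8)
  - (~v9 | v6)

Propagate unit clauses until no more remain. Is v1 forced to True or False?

False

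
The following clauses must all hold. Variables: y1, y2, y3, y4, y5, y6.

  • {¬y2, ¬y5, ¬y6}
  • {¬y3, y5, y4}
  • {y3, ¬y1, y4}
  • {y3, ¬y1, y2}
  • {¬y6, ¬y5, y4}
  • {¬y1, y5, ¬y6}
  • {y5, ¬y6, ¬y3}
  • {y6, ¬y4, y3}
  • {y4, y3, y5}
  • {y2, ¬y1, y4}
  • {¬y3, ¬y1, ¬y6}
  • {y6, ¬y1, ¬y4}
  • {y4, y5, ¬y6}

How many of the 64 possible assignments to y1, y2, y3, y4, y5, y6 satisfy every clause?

13

Case analysis on y4 and y6:
  y4=T, y6=T: remaining (y1,y2,y3,y5) ∈ {(F,F,F,F); (F,F,F,T); (F,F,T,T); (F,T,F,F)} — 4.
  y4=T, y6=F: remaining (y1,y2,y3,y5) ∈ {(F,F,T,F); (F,F,T,T); (F,T,T,F); (F,T,T,T)} — 4.
  y4=F, y6=T: a clause becomes empty — 0.
  y4=F, y6=F: 5 of the 16 assignments to (y1,y2,y3,y5) work.
Total: 4 + 4 + 0 + 5 = 13.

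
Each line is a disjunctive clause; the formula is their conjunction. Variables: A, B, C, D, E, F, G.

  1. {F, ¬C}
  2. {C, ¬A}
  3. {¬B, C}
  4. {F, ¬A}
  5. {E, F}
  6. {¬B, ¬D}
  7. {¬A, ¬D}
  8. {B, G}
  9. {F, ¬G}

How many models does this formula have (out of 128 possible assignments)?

18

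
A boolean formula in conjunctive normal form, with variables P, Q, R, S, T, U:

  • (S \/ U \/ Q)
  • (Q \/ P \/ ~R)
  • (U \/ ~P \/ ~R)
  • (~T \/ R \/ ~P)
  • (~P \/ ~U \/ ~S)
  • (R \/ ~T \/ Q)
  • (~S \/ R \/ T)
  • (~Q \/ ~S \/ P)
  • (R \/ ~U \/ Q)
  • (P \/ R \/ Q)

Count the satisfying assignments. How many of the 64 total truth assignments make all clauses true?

Case analysis on R and P:
  R=T, P=T: remaining (Q,S,T,U) ∈ {(F,F,F,T); (F,F,T,T); (T,F,F,T); (T,F,T,T)} — 4.
  R=T, P=F: remaining (Q,S,T,U) ∈ {(T,F,F,F); (T,F,F,T); (T,F,T,F); (T,F,T,T)} — 4.
  R=F, P=T: remaining (Q,S,T,U) ∈ {(T,F,F,F); (T,F,F,T)} — 2.
  R=F, P=F: remaining (Q,S,T,U) ∈ {(T,F,F,F); (T,F,F,T); (T,F,T,F); (T,F,T,T)} — 4.
Total: 4 + 4 + 2 + 4 = 14.

14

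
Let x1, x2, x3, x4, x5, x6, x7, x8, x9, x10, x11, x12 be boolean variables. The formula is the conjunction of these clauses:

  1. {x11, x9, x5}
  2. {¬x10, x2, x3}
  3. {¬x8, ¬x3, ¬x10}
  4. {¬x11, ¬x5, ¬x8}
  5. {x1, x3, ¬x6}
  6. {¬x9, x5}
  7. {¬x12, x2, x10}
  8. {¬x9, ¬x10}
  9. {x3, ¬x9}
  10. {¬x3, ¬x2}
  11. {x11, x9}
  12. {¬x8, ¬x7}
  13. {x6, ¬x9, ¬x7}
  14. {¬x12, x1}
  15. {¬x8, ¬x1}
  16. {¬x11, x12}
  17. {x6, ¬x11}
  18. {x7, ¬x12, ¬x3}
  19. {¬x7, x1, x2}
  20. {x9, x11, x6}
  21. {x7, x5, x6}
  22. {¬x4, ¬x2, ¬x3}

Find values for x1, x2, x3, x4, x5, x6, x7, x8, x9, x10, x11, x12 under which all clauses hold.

x4 occurs only negated in the remaining clauses — set x4 = False.
Pure literal: x8 appears only negated; assign x8 = False.
Set x1 = True and propagate.
Try x2 = True.
  then x3 is forced to False.
  then x9 is forced to False.
  then x11 is forced to True.
  then x12 is forced to True.
  then x6 is forced to True.
x5, x7, x10 are now unconstrained; take x5 = True, x7 = True, x10 = False.
Every clause has at least one true literal under this assignment.

x1 = True, x2 = True, x3 = False, x4 = False, x5 = True, x6 = True, x7 = True, x8 = False, x9 = False, x10 = False, x11 = True, x12 = True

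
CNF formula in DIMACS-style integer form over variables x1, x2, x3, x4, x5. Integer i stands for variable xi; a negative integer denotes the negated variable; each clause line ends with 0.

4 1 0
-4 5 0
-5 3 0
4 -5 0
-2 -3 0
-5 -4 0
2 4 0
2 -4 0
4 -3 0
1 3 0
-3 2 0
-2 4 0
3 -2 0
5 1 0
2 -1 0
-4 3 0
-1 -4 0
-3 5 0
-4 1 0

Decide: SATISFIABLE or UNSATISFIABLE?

UNSATISFIABLE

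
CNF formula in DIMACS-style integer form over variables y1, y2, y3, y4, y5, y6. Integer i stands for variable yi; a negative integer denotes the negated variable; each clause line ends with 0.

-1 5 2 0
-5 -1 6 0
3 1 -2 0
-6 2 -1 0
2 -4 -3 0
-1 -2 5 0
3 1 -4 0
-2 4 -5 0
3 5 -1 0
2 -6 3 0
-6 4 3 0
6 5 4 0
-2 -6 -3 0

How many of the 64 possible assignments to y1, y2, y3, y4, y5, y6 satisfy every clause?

7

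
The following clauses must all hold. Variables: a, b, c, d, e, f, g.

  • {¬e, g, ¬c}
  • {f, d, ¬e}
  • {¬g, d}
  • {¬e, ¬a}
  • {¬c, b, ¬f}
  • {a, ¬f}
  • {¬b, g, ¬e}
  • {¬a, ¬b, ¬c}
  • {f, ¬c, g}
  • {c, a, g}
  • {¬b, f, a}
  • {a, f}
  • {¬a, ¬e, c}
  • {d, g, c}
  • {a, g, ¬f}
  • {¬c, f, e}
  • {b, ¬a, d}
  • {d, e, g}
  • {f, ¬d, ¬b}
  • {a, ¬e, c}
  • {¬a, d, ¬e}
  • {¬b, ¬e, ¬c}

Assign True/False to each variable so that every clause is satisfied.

a=T, b=F, c=F, d=T, e=F, f=T, g=F

Branch on a: take a = True.
  then e is forced to False.
The remaining clauses are satisfied by b = False, c = False, d = True, f = True, g = False.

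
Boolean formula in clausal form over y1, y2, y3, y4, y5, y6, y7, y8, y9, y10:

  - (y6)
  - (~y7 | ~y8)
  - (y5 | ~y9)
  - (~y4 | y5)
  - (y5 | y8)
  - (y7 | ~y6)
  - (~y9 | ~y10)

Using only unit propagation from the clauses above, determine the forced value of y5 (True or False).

(y6) stands alone — y6 = True.
In (~y6 | y7), ~y6 is now false; y7 must hold, so y7 = True.
(~y8 | ~y7) with y7 = True leaves only ~y8, so y8 = False.
(y8 | y5) with y8 = False leaves only y5, so y5 = True.

True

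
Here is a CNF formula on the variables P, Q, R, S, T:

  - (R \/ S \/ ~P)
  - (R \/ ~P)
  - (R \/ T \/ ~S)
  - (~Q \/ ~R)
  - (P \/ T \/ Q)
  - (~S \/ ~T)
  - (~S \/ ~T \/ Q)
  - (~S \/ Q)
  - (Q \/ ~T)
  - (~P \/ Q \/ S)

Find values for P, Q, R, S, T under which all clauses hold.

P=0, Q=1, R=0, S=0, T=0

Set P = False and propagate.
Set Q = True and propagate.
  then R is forced to False.
Try S = False.
T is now unconstrained; take T = False.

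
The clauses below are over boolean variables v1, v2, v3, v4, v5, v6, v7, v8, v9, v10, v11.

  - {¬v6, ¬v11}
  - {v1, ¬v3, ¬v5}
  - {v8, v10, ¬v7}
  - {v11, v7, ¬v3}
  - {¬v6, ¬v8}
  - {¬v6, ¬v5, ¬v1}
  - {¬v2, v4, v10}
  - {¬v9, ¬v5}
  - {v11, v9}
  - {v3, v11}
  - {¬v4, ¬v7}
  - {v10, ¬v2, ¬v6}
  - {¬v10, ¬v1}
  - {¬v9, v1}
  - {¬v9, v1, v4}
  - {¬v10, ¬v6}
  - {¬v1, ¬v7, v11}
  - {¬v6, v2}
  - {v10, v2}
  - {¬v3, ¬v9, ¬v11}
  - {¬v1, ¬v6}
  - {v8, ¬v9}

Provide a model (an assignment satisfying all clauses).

v1=0, v2=1, v3=0, v4=0, v5=1, v6=0, v7=0, v8=1, v9=0, v10=1, v11=1

v6 occurs only negated in the remaining clauses — set v6 = False.
Try v1 = False.
  then v9 is forced to False.
  then v11 is forced to True.
The remaining clauses are satisfied by v2 = True, v3 = False, v4 = False, v5 = True, v7 = False, v8 = True, v10 = True.
Check each clause:
  1. {¬v6, ¬v11} — ¬v6 is true.
  2. {v1, ¬v5, ¬v3} — ¬v3 is true.
  3. {v10, ¬v7, v8} — v8 is true.
  4. {v7, ¬v3, v11} — v11 is true.
  5. {¬v8, ¬v6} — ¬v6 is true.
  6. {¬v1, ¬v6, ¬v5} — ¬v6 is true.
  7. {v10, v4, ¬v2} — v10 is true.
  8. {¬v5, ¬v9} — ¬v9 is true.
  9. {v11, v9} — v11 is true.
  10. {v3, v11} — v11 is true.
  11. {¬v4, ¬v7} — ¬v7 is true.
  12. {¬v2, v10, ¬v6} — v10 is true.
  13. {¬v10, ¬v1} — ¬v1 is true.
  14. {v1, ¬v9} — ¬v9 is true.
  15. {¬v9, v4, v1} — ¬v9 is true.
  16. {¬v6, ¬v10} — ¬v6 is true.
  17. {¬v1, v11, ¬v7} — ¬v7 is true.
  18. {v2, ¬v6} — v2 is true.
  19. {v10, v2} — v10 is true.
  20. {¬v11, ¬v3, ¬v9} — ¬v3 is true.
  21. {¬v1, ¬v6} — ¬v6 is true.
  22. {v8, ¬v9} — v8 is true.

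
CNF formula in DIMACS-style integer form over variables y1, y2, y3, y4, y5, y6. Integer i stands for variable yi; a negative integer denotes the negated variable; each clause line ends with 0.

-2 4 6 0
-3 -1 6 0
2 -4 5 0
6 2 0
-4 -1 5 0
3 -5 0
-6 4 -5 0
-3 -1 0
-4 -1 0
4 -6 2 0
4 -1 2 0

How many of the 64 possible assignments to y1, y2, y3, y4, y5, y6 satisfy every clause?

Case analysis on y4 and y1:
  y4=T, y1=T: a clause becomes empty — 0.
  y4=T, y1=F: 7 of the 16 assignments to (y2,y3,y5,y6) work.
  y4=F, y1=T: remaining (y2,y3,y5,y6) ∈ {(T,F,F,T)} — 1.
  y4=F, y1=F: remaining (y2,y3,y5,y6) ∈ {(T,F,F,T); (T,T,F,T)} — 2.
Total: 0 + 7 + 1 + 2 = 10.

10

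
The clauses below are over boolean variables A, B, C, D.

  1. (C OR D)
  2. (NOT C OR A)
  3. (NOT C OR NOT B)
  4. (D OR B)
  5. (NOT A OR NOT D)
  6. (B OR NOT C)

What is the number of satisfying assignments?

2

Satisfying assignments:
  A=0 B=0 C=0 D=1
  A=0 B=1 C=0 D=1
That's 2 in total.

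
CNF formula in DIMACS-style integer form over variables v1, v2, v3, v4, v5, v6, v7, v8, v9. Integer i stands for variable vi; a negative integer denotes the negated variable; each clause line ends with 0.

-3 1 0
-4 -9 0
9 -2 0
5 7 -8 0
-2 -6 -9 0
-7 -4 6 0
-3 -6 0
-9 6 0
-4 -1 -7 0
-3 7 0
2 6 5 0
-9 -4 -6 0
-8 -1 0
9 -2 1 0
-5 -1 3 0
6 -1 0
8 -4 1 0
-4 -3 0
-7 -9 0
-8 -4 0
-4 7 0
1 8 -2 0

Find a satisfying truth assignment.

Pure literal: v4 appears only negated; assign v4 = False.
Try v1 = False.
  then v3 is forced to False.
Try v2 = False.
For the remaining variables, v5 = True, v6 = False, v7 = True, v8 = False, v9 = False works.
Every clause has at least one true literal under this assignment.

v1=False, v2=False, v3=False, v4=False, v5=True, v6=False, v7=True, v8=False, v9=False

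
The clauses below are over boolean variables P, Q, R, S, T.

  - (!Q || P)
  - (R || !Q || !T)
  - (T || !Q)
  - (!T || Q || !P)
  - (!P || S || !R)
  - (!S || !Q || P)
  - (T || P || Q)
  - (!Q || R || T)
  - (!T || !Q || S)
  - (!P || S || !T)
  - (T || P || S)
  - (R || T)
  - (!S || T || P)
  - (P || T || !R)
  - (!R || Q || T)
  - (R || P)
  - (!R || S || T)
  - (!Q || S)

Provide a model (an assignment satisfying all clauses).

Try P = False.
  then Q is forced to False.
  then T is forced to True.
  then R is forced to True.
S is now unconstrained; take S = True.
Every clause has at least one true literal under this assignment.

P=0, Q=0, R=1, S=1, T=1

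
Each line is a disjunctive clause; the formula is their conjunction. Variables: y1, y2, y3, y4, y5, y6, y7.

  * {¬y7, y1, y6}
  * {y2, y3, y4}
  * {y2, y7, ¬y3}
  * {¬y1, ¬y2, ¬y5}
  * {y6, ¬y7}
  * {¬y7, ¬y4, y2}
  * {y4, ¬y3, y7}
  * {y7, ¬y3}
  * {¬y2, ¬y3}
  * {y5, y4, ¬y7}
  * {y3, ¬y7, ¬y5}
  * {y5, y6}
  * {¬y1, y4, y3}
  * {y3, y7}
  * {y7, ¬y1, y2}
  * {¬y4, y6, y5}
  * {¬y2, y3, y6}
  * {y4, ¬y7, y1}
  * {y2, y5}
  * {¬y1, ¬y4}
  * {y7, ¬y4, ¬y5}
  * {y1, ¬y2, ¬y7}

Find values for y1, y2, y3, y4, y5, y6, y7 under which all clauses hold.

Pure literal: y6 appears only positively; assign y6 = True.
Try y1 = True.
  then y4 is forced to False.
  then y3 is forced to True.
  then y7 is forced to True.
  then y2 is forced to False.
  then y5 is forced to True.
Every clause has at least one true literal under this assignment.
Check each clause:
  1. {y1, y6, ¬y7} — y6 is true.
  2. {y4, y3, y2} — y3 is true.
  3. {¬y3, y7, y2} — y7 is true.
  4. {¬y1, ¬y2, ¬y5} — ¬y2 is true.
  5. {¬y7, y6} — y6 is true.
  6. {y2, ¬y4, ¬y7} — ¬y4 is true.
  7. {y4, y7, ¬y3} — y7 is true.
  8. {¬y3, y7} — y7 is true.
  9. {¬y3, ¬y2} — ¬y2 is true.
  10. {y5, ¬y7, y4} — y5 is true.
  11. {y3, ¬y5, ¬y7} — y3 is true.
  12. {y6, y5} — y5 is true.
  13. {y4, ¬y1, y3} — y3 is true.
  14. {y3, y7} — y3 is true.
  15. {y2, y7, ¬y1} — y7 is true.
  16. {y5, y6, ¬y4} — ¬y4 is true.
  17. {¬y2, y3, y6} — y3 is true.
  18. {y1, ¬y7, y4} — y1 is true.
  19. {y2, y5} — y5 is true.
  20. {¬y1, ¬y4} — ¬y4 is true.
  21. {y7, ¬y5, ¬y4} — ¬y4 is true.
  22. {¬y7, ¬y2, y1} — y1 is true.

y1=T  y2=F  y3=T  y4=F  y5=T  y6=T  y7=T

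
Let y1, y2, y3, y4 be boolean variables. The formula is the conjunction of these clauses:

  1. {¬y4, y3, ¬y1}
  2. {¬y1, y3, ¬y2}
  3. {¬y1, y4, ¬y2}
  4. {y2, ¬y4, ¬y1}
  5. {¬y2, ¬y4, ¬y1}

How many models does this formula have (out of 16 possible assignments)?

10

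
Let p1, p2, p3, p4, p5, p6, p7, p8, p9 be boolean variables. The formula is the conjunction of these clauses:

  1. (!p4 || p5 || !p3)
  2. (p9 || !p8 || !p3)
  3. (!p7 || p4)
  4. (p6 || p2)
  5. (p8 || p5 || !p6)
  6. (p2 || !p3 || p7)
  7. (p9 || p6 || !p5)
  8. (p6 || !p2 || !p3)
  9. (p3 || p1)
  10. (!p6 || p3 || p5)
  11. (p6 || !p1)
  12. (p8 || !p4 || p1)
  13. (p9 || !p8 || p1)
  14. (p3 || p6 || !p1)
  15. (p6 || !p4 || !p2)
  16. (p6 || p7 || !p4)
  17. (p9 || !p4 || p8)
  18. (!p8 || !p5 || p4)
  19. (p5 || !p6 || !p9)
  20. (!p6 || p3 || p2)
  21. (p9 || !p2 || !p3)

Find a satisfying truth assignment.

p1=F, p2=F, p3=T, p4=T, p5=T, p6=T, p7=T, p8=T, p9=T

Check each clause:
  1. (p5 || !p3 || !p4) — p5 is true.
  2. (!p8 || !p3 || p9) — p9 is true.
  3. (p4 || !p7) — p4 is true.
  4. (p2 || p6) — p6 is true.
  5. (!p6 || p5 || p8) — p8 is true.
  6. (p7 || p2 || !p3) — p7 is true.
  7. (!p5 || p9 || p6) — p9 is true.
  8. (p6 || !p2 || !p3) — !p2 is true.
  9. (p1 || p3) — p3 is true.
  10. (!p6 || p5 || p3) — p3 is true.
  11. (!p1 || p6) — !p1 is true.
  12. (p1 || !p4 || p8) — p8 is true.
  13. (p9 || p1 || !p8) — p9 is true.
  14. (p6 || !p1 || p3) — p3 is true.
  15. (!p2 || !p4 || p6) — !p2 is true.
  16. (p6 || !p4 || p7) — p6 is true.
  17. (p9 || p8 || !p4) — p8 is true.
  18. (!p5 || p4 || !p8) — p4 is true.
  19. (p5 || !p6 || !p9) — p5 is true.
  20. (!p6 || p3 || p2) — p3 is true.
  21. (!p3 || p9 || !p2) — p9 is true.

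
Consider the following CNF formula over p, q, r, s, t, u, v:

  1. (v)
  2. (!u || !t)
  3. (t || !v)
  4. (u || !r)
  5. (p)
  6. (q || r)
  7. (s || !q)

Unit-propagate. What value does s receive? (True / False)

True

(v) is a unit clause: v = True.
From (!v || t) and v = True: t = True.
(!u || !t) with t = True leaves only !u, so u = False.
(u || !r): since u = False, the clause reduces to (!r). r = False.
(p) is a unit clause: p = True.
(q || r): since r = False, the clause reduces to (q). q = True.
In (s || !q), !q is now false; s must hold, so s = True.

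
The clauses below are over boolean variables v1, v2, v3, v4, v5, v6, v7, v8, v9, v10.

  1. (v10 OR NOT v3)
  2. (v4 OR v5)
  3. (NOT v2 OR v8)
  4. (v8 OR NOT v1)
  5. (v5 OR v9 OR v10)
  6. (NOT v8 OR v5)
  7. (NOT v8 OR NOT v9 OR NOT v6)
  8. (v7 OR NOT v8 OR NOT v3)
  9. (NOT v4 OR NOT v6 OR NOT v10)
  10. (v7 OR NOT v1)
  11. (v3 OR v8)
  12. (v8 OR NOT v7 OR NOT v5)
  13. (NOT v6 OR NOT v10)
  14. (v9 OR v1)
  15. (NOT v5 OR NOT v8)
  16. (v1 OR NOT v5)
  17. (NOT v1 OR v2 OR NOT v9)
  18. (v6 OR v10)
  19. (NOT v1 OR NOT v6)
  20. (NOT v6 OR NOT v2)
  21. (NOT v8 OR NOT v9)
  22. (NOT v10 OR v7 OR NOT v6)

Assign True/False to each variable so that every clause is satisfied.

v1=F, v2=F, v3=T, v4=T, v5=F, v6=F, v7=F, v8=F, v9=T, v10=T

Check each clause:
  1. (v10 OR NOT v3) — v10 is true.
  2. (v5 OR v4) — v4 is true.
  3. (NOT v2 OR v8) — NOT v2 is true.
  4. (v8 OR NOT v1) — NOT v1 is true.
  5. (v5 OR v9 OR v10) — v9 is true.
  6. (v5 OR NOT v8) — NOT v8 is true.
  7. (NOT v8 OR NOT v9 OR NOT v6) — NOT v8 is true.
  8. (NOT v3 OR NOT v8 OR v7) — NOT v8 is true.
  9. (NOT v10 OR NOT v6 OR NOT v4) — NOT v6 is true.
  10. (NOT v1 OR v7) — NOT v1 is true.
  11. (v8 OR v3) — v3 is true.
  12. (NOT v5 OR v8 OR NOT v7) — NOT v7 is true.
  13. (NOT v10 OR NOT v6) — NOT v6 is true.
  14. (v9 OR v1) — v9 is true.
  15. (NOT v8 OR NOT v5) — NOT v8 is true.
  16. (v1 OR NOT v5) — NOT v5 is true.
  17. (v2 OR NOT v1 OR NOT v9) — NOT v1 is true.
  18. (v6 OR v10) — v10 is true.
  19. (NOT v1 OR NOT v6) — NOT v6 is true.
  20. (NOT v6 OR NOT v2) — NOT v6 is true.
  21. (NOT v8 OR NOT v9) — NOT v8 is true.
  22. (v7 OR NOT v6 OR NOT v10) — NOT v6 is true.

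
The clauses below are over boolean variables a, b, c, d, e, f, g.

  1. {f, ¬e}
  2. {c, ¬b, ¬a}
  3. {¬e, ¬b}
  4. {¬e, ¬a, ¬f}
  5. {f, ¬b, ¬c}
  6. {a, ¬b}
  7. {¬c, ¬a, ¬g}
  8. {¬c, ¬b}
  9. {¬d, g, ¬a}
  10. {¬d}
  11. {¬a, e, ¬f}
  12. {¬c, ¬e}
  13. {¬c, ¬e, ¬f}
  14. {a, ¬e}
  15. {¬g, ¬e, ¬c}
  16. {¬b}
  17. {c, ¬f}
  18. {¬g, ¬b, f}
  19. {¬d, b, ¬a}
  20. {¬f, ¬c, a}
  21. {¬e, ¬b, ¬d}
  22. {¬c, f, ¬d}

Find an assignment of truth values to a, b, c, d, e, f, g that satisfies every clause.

a=True, b=False, c=False, d=False, e=False, f=False, g=True

Check each clause:
  1. {f, ¬e} — ¬e is true.
  2. {c, ¬a, ¬b} — ¬b is true.
  3. {¬b, ¬e} — ¬e is true.
  4. {¬f, ¬e, ¬a} — ¬f is true.
  5. {¬b, ¬c, f} — ¬c is true.
  6. {¬b, a} — a is true.
  7. {¬a, ¬g, ¬c} — ¬c is true.
  8. {¬c, ¬b} — ¬c is true.
  9. {g, ¬a, ¬d} — ¬d is true.
  10. {¬d} — ¬d is true.
  11. {¬f, ¬a, e} — ¬f is true.
  12. {¬c, ¬e} — ¬e is true.
  13. {¬f, ¬e, ¬c} — ¬f is true.
  14. {a, ¬e} — a is true.
  15. {¬g, ¬e, ¬c} — ¬e is true.
  16. {¬b} — ¬b is true.
  17. {c, ¬f} — ¬f is true.
  18. {f, ¬b, ¬g} — ¬b is true.
  19. {b, ¬a, ¬d} — ¬d is true.
  20. {¬c, a, ¬f} — a is true.
  21. {¬d, ¬e, ¬b} — ¬e is true.
  22. {¬c, ¬d, f} — ¬d is true.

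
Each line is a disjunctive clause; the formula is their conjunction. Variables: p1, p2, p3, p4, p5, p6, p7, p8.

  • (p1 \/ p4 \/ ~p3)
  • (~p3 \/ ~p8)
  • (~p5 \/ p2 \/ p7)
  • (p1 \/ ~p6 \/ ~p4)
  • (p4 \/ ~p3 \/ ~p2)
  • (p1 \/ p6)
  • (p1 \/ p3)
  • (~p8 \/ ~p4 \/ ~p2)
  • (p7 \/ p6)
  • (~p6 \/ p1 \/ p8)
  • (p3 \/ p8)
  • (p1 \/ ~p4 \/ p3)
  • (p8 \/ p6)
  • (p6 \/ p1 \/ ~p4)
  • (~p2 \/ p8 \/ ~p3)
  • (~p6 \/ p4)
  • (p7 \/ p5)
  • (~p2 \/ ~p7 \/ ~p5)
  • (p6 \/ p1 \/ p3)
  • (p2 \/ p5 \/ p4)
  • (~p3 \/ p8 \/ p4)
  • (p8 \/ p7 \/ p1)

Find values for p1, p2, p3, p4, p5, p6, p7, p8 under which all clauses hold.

p1=T  p2=F  p3=T  p4=T  p5=F  p6=T  p7=T  p8=F

p1 occurs only positively in the remaining clauses — set p1 = True.
Set p2 = False and propagate.
The remaining clauses are satisfied by p3 = True, p4 = True, p5 = False, p6 = True, p7 = True, p8 = False.
Every clause has at least one true literal under this assignment.
Check each clause:
  1. (p4 \/ p1 \/ ~p3) — p1 is true.
  2. (~p8 \/ ~p3) — ~p8 is true.
  3. (p7 \/ ~p5 \/ p2) — ~p5 is true.
  4. (p1 \/ ~p4 \/ ~p6) — p1 is true.
  5. (~p2 \/ p4 \/ ~p3) — p4 is true.
  6. (p6 \/ p1) — p1 is true.
  7. (p1 \/ p3) — p1 is true.
  8. (~p2 \/ ~p8 \/ ~p4) — ~p8 is true.
  9. (p6 \/ p7) — p6 is true.
  10. (p8 \/ p1 \/ ~p6) — p1 is true.
  11. (p8 \/ p3) — p3 is true.
  12. (p1 \/ ~p4 \/ p3) — p1 is true.
  13. (p6 \/ p8) — p6 is true.
  14. (~p4 \/ p6 \/ p1) — p1 is true.
  15. (p8 \/ ~p3 \/ ~p2) — ~p2 is true.
  16. (p4 \/ ~p6) — p4 is true.
  17. (p7 \/ p5) — p7 is true.
  18. (~p7 \/ ~p5 \/ ~p2) — ~p5 is true.
  19. (p6 \/ p3 \/ p1) — p1 is true.
  20. (p2 \/ p4 \/ p5) — p4 is true.
  21. (~p3 \/ p8 \/ p4) — p4 is true.
  22. (p7 \/ p8 \/ p1) — p1 is true.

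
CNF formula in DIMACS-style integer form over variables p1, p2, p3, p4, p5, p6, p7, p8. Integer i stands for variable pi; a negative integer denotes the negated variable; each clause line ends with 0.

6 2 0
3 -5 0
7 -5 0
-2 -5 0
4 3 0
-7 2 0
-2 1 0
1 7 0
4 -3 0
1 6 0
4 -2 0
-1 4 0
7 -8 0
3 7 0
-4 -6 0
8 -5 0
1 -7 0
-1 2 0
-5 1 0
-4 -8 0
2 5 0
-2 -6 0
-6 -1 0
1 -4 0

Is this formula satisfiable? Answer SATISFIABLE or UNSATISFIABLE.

SATISFIABLE

Set p1 = True and propagate.
  then p4 is forced to True.
  then p6 is forced to False.
  then p2 is forced to True.
  then p5 is forced to False.
  then p8 is forced to False.
For the remaining variables, p3 = False, p7 = True works.
Every clause has at least one true literal under this assignment.
So p1=1, p2=1, p3=0, p4=1, p5=0, p6=0, p7=1, p8=0 is a satisfying assignment.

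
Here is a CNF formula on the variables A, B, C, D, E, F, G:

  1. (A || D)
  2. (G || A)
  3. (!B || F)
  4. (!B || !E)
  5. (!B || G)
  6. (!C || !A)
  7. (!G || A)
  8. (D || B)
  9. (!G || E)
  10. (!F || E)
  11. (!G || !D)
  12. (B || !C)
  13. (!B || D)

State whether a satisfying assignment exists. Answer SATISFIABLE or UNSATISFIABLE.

SATISFIABLE

C occurs only negated in the remaining clauses — set C = False.
Set A = True and propagate.
Try B = False.
  then D is forced to True.
  then G is forced to False.
Set E = False and propagate.
  then F is forced to False.
Every clause has at least one true literal under this assignment.
So A=T  B=F  C=F  D=T  E=F  F=F  G=F is a satisfying assignment.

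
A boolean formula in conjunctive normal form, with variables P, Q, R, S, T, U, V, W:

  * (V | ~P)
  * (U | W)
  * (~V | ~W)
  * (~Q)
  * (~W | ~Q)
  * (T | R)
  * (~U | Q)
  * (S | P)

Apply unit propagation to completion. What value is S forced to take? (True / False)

(~Q) is a unit clause: Q = False.
(~U | Q): since Q = False, the clause reduces to (~U). U = False.
In (U | W), U is now false; W must hold, so W = True.
From (~V | ~W) and W = True: V = False.
(V | ~P): since V = False, the clause reduces to (~P). P = False.
(P | S): since P = False, the clause reduces to (S). S = True.

True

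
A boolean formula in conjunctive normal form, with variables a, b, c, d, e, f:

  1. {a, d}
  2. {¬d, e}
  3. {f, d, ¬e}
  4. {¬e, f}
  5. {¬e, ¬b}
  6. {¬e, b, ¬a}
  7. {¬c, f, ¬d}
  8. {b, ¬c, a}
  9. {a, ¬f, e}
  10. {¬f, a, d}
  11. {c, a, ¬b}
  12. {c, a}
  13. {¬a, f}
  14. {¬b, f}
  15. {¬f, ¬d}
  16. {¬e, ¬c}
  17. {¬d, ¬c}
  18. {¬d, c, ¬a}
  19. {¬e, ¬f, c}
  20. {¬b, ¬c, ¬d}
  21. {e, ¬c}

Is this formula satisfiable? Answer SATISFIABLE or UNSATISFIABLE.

SATISFIABLE

Branch on a: take a = True.
  then f is forced to True.
  then d is forced to False.
Try b = False.
  then e is forced to False.
  then c is forced to False.
So a=T, b=F, c=F, d=F, e=F, f=T is a satisfying assignment.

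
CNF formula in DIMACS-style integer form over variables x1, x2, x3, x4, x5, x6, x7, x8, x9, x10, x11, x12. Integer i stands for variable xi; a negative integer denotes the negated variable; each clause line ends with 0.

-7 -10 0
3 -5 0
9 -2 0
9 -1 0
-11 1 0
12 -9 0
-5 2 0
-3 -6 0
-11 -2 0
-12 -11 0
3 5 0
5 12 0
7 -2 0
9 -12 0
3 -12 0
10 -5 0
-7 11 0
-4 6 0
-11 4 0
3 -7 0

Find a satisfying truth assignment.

Branch on x1: take x1 = True.
  then x9 is forced to True.
  then x12 is forced to True.
  then x11 is forced to False.
  then x3 is forced to True.
  then x6 is forced to False.
  then x7 is forced to False.
  then x2 is forced to False.
  then x5 is forced to False.
  then x4 is forced to False.
x8, x10 are now unconstrained; take x8 = True, x10 = False.
Check each clause:
  1. (~x10 \/ ~x7) — ~x7 is true.
  2. (~x5 \/ x3) — x3 is true.
  3. (~x2 \/ x9) — x9 is true.
  4. (x9 \/ ~x1) — x9 is true.
  5. (x1 \/ ~x11) — x1 is true.
  6. (~x9 \/ x12) — x12 is true.
  7. (x2 \/ ~x5) — ~x5 is true.
  8. (~x3 \/ ~x6) — ~x6 is true.
  9. (~x2 \/ ~x11) — ~x11 is true.
  10. (~x12 \/ ~x11) — ~x11 is true.
  11. (x5 \/ x3) — x3 is true.
  12. (x5 \/ x12) — x12 is true.
  13. (x7 \/ ~x2) — ~x2 is true.
  14. (x9 \/ ~x12) — x9 is true.
  15. (x3 \/ ~x12) — x3 is true.
  16. (~x5 \/ x10) — ~x5 is true.
  17. (x11 \/ ~x7) — ~x7 is true.
  18. (x6 \/ ~x4) — ~x4 is true.
  19. (x4 \/ ~x11) — ~x11 is true.
  20. (~x7 \/ x3) — ~x7 is true.

x1=True  x2=False  x3=True  x4=False  x5=False  x6=False  x7=False  x8=True  x9=True  x10=False  x11=False  x12=True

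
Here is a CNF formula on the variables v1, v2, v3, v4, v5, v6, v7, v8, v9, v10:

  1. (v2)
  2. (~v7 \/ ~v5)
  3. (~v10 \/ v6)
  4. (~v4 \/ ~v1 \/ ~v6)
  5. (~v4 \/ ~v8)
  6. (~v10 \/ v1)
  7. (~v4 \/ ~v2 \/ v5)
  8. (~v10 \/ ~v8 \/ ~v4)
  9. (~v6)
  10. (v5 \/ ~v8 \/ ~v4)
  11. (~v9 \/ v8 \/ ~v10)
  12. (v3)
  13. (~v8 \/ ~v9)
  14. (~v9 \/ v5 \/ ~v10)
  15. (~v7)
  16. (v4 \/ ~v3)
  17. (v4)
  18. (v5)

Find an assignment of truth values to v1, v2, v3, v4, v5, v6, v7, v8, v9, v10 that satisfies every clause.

v1=True, v2=True, v3=True, v4=True, v5=True, v6=False, v7=False, v8=False, v9=False, v10=False

Check each clause:
  1. (v2) — v2 is true.
  2. (~v5 \/ ~v7) — ~v7 is true.
  3. (v6 \/ ~v10) — ~v10 is true.
  4. (~v1 \/ ~v6 \/ ~v4) — ~v6 is true.
  5. (~v4 \/ ~v8) — ~v8 is true.
  6. (~v10 \/ v1) — v1 is true.
  7. (v5 \/ ~v2 \/ ~v4) — v5 is true.
  8. (~v8 \/ ~v10 \/ ~v4) — ~v8 is true.
  9. (~v6) — ~v6 is true.
  10. (v5 \/ ~v8 \/ ~v4) — ~v8 is true.
  11. (v8 \/ ~v9 \/ ~v10) — ~v10 is true.
  12. (v3) — v3 is true.
  13. (~v8 \/ ~v9) — ~v8 is true.
  14. (~v9 \/ ~v10 \/ v5) — v5 is true.
  15. (~v7) — ~v7 is true.
  16. (v4 \/ ~v3) — v4 is true.
  17. (v4) — v4 is true.
  18. (v5) — v5 is true.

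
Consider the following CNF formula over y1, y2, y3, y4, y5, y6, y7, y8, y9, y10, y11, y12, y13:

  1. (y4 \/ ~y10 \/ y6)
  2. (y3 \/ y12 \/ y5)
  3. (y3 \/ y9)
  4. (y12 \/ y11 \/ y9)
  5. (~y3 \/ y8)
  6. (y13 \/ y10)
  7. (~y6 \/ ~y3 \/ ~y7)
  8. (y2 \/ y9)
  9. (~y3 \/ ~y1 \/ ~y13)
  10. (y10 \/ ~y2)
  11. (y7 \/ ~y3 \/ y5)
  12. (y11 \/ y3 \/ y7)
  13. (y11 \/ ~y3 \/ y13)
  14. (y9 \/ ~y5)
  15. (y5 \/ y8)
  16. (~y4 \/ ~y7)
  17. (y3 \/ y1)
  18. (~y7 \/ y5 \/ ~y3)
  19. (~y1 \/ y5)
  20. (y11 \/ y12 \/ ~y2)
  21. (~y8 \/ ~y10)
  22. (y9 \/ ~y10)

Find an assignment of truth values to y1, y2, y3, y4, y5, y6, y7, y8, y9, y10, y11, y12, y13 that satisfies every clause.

y1=T, y2=T, y3=F, y4=T, y5=T, y6=F, y7=F, y8=F, y9=T, y10=T, y11=T, y12=T, y13=T

Check each clause:
  1. (~y10 \/ y6 \/ y4) — y4 is true.
  2. (y12 \/ y5 \/ y3) — y12 is true.
  3. (y9 \/ y3) — y9 is true.
  4. (y12 \/ y11 \/ y9) — y9 is true.
  5. (y8 \/ ~y3) — ~y3 is true.
  6. (y13 \/ y10) — y10 is true.
  7. (~y7 \/ ~y6 \/ ~y3) — ~y7 is true.
  8. (y2 \/ y9) — y9 is true.
  9. (~y1 \/ ~y3 \/ ~y13) — ~y3 is true.
  10. (y10 \/ ~y2) — y10 is true.
  11. (y7 \/ y5 \/ ~y3) — ~y3 is true.
  12. (y7 \/ y3 \/ y11) — y11 is true.
  13. (y11 \/ ~y3 \/ y13) — y13 is true.
  14. (y9 \/ ~y5) — y9 is true.
  15. (y8 \/ y5) — y5 is true.
  16. (~y7 \/ ~y4) — ~y7 is true.
  17. (y3 \/ y1) — y1 is true.
  18. (~y7 \/ y5 \/ ~y3) — ~y3 is true.
  19. (~y1 \/ y5) — y5 is true.
  20. (y12 \/ ~y2 \/ y11) — y11 is true.
  21. (~y8 \/ ~y10) — ~y8 is true.
  22. (y9 \/ ~y10) — y9 is true.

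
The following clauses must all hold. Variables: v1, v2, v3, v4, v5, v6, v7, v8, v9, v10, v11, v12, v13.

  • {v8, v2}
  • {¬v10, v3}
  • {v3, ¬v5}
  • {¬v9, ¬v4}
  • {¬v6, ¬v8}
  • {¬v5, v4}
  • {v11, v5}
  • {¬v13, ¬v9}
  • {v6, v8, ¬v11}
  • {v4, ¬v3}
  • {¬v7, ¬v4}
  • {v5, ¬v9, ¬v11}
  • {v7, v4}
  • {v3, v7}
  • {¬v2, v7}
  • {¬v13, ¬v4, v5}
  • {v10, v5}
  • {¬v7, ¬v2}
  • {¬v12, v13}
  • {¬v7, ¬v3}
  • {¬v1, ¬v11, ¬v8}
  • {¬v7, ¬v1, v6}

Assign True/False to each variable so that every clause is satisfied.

v1 occurs only negated in the remaining clauses — set v1 = False.
Pure literal: v9 appears only negated; assign v9 = False.
Try v2 = False.
  then v8 is forced to True.
  then v6 is forced to False.
Try v3 = True.
  then v4 is forced to True.
  then v7 is forced to False.
Set v5 = True and propagate.
For the remaining variables, v10 = False, v11 = True, v12 = False, v13 = False works.
Every clause has at least one true literal under this assignment.

v1=False, v2=False, v3=True, v4=True, v5=True, v6=False, v7=False, v8=True, v9=False, v10=False, v11=True, v12=False, v13=False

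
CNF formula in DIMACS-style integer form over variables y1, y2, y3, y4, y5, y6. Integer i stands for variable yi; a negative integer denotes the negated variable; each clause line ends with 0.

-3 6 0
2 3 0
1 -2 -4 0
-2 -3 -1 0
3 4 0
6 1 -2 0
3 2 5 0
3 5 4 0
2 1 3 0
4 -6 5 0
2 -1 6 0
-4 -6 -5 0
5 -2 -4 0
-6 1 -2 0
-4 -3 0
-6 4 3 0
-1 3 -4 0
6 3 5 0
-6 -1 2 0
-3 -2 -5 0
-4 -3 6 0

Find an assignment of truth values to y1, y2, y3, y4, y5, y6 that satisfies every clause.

Set y1 = False and propagate.
For the remaining variables, y2 = False, y3 = True, y4 = False, y5 = True, y6 = True works.

y1=F  y2=F  y3=T  y4=F  y5=T  y6=T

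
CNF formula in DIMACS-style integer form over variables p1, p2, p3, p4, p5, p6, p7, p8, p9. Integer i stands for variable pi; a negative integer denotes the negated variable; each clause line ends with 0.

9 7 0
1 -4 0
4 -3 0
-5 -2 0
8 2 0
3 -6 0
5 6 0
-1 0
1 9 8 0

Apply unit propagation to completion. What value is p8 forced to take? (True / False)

(NOT p1) is a unit clause: p1 = False.
In (p1 OR NOT p4), p1 is now false; NOT p4 must hold, so p4 = False.
In (p4 OR NOT p3), p4 is now false; NOT p3 must hold, so p3 = False.
(p3 OR NOT p6) with p3 = False leaves only NOT p6, so p6 = False.
In (p5 OR p6), p6 is now false; p5 must hold, so p5 = True.
In (NOT p5 OR NOT p2), NOT p5 is now false; NOT p2 must hold, so p2 = False.
In (p8 OR p2), p2 is now false; p8 must hold, so p8 = True.

True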